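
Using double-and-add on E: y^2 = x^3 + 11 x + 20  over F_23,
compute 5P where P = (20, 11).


k = 5 = 101_2 (binary, LSB first: 101)
Double-and-add from P = (20, 11):
  bit 0 = 1: acc = O + (20, 11) = (20, 11)
  bit 1 = 0: acc unchanged = (20, 11)
  bit 2 = 1: acc = (20, 11) + (6, 16) = (1, 20)

5P = (1, 20)


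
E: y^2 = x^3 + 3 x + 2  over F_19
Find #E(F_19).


For each x in F_19, count y with y^2 = x^3 + 3 x + 2 mod 19:
  x = 1: RHS = 6, y in [5, 14]  -> 2 point(s)
  x = 2: RHS = 16, y in [4, 15]  -> 2 point(s)
  x = 3: RHS = 0, y in [0]  -> 1 point(s)
  x = 5: RHS = 9, y in [3, 16]  -> 2 point(s)
  x = 7: RHS = 5, y in [9, 10]  -> 2 point(s)
  x = 8: RHS = 6, y in [5, 14]  -> 2 point(s)
  x = 9: RHS = 17, y in [6, 13]  -> 2 point(s)
  x = 10: RHS = 6, y in [5, 14]  -> 2 point(s)
  x = 11: RHS = 17, y in [6, 13]  -> 2 point(s)
  x = 16: RHS = 4, y in [2, 17]  -> 2 point(s)
  x = 17: RHS = 7, y in [8, 11]  -> 2 point(s)
  x = 18: RHS = 17, y in [6, 13]  -> 2 point(s)
Affine points: 23. Add the point at infinity: total = 24.

#E(F_19) = 24


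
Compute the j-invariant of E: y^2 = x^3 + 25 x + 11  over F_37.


Delta = -16(4 a^3 + 27 b^2) mod 37 = 8
-1728 * (4 a)^3 = -1728 * (4*25)^3 mod 37 = 11
j = 11 * 8^(-1) mod 37 = 6

j = 6 (mod 37)


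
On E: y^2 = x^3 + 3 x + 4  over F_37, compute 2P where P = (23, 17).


Doubling: s = (3 x1^2 + a) / (2 y1)
s = (3*23^2 + 3) / (2*17) mod 37 = 25
x3 = s^2 - 2 x1 mod 37 = 25^2 - 2*23 = 24
y3 = s (x1 - x3) - y1 mod 37 = 25 * (23 - 24) - 17 = 32

2P = (24, 32)


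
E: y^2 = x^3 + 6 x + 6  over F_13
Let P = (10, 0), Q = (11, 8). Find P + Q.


P != Q, so use the chord formula.
s = (y2 - y1) / (x2 - x1) = (8) / (1) mod 13 = 8
x3 = s^2 - x1 - x2 mod 13 = 8^2 - 10 - 11 = 4
y3 = s (x1 - x3) - y1 mod 13 = 8 * (10 - 4) - 0 = 9

P + Q = (4, 9)


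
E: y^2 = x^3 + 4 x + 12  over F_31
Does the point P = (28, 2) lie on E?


Check whether y^2 = x^3 + 4 x + 12 (mod 31) for (x, y) = (28, 2).
LHS: y^2 = 2^2 mod 31 = 4
RHS: x^3 + 4 x + 12 = 28^3 + 4*28 + 12 mod 31 = 4
LHS = RHS

Yes, on the curve


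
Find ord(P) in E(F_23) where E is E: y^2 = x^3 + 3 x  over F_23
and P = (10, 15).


Compute successive multiples of P until we hit O:
  1P = (10, 15)
  2P = (16, 21)
  3P = (21, 20)
  4P = (0, 0)
  5P = (21, 3)
  6P = (16, 2)
  7P = (10, 8)
  8P = O

ord(P) = 8


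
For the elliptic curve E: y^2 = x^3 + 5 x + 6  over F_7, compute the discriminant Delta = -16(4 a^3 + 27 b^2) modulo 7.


4 a^3 + 27 b^2 = 4*5^3 + 27*6^2 = 500 + 972 = 1472
Delta = -16 * (1472) = -23552
Delta mod 7 = 3

Delta = 3 (mod 7)


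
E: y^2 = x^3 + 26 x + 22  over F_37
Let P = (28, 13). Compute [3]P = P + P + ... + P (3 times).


k = 3 = 11_2 (binary, LSB first: 11)
Double-and-add from P = (28, 13):
  bit 0 = 1: acc = O + (28, 13) = (28, 13)
  bit 1 = 1: acc = (28, 13) + (28, 24) = O

3P = O


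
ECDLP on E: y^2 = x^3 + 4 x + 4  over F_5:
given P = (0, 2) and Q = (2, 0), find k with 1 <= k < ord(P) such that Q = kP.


Enumerate multiples of P until we hit Q = (2, 0):
  1P = (0, 2)
  2P = (1, 2)
  3P = (4, 3)
  4P = (2, 0)
Match found at i = 4.

k = 4


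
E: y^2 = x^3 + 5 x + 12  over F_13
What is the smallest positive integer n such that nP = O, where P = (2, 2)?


Compute successive multiples of P until we hit O:
  1P = (2, 2)
  2P = (10, 3)
  3P = (0, 8)
  4P = (7, 0)
  5P = (0, 5)
  6P = (10, 10)
  7P = (2, 11)
  8P = O

ord(P) = 8


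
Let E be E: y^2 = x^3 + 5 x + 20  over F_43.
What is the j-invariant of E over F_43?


Delta = -16(4 a^3 + 27 b^2) mod 43 = 15
-1728 * (4 a)^3 = -1728 * (4*5)^3 mod 43 = 27
j = 27 * 15^(-1) mod 43 = 19

j = 19 (mod 43)


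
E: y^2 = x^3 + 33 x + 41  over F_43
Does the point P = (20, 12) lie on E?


Check whether y^2 = x^3 + 33 x + 41 (mod 43) for (x, y) = (20, 12).
LHS: y^2 = 12^2 mod 43 = 15
RHS: x^3 + 33 x + 41 = 20^3 + 33*20 + 41 mod 43 = 15
LHS = RHS

Yes, on the curve


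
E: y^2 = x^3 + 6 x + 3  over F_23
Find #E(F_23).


For each x in F_23, count y with y^2 = x^3 + 6 x + 3 mod 23:
  x = 0: RHS = 3, y in [7, 16]  -> 2 point(s)
  x = 2: RHS = 0, y in [0]  -> 1 point(s)
  x = 3: RHS = 2, y in [5, 18]  -> 2 point(s)
  x = 6: RHS = 2, y in [5, 18]  -> 2 point(s)
  x = 9: RHS = 4, y in [2, 21]  -> 2 point(s)
  x = 12: RHS = 9, y in [3, 20]  -> 2 point(s)
  x = 13: RHS = 1, y in [1, 22]  -> 2 point(s)
  x = 14: RHS = 2, y in [5, 18]  -> 2 point(s)
  x = 15: RHS = 18, y in [8, 15]  -> 2 point(s)
  x = 16: RHS = 9, y in [3, 20]  -> 2 point(s)
  x = 17: RHS = 4, y in [2, 21]  -> 2 point(s)
  x = 18: RHS = 9, y in [3, 20]  -> 2 point(s)
  x = 20: RHS = 4, y in [2, 21]  -> 2 point(s)
  x = 21: RHS = 6, y in [11, 12]  -> 2 point(s)
Affine points: 27. Add the point at infinity: total = 28.

#E(F_23) = 28


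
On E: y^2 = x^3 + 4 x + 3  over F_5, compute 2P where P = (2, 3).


Doubling: s = (3 x1^2 + a) / (2 y1)
s = (3*2^2 + 4) / (2*3) mod 5 = 1
x3 = s^2 - 2 x1 mod 5 = 1^2 - 2*2 = 2
y3 = s (x1 - x3) - y1 mod 5 = 1 * (2 - 2) - 3 = 2

2P = (2, 2)


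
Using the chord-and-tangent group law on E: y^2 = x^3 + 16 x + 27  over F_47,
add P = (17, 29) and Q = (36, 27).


P != Q, so use the chord formula.
s = (y2 - y1) / (x2 - x1) = (45) / (19) mod 47 = 37
x3 = s^2 - x1 - x2 mod 47 = 37^2 - 17 - 36 = 0
y3 = s (x1 - x3) - y1 mod 47 = 37 * (17 - 0) - 29 = 36

P + Q = (0, 36)


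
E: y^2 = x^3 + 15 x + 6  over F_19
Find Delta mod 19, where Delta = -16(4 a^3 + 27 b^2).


4 a^3 + 27 b^2 = 4*15^3 + 27*6^2 = 13500 + 972 = 14472
Delta = -16 * (14472) = -231552
Delta mod 19 = 1

Delta = 1 (mod 19)


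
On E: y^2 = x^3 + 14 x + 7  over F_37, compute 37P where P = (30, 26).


k = 37 = 100101_2 (binary, LSB first: 101001)
Double-and-add from P = (30, 26):
  bit 0 = 1: acc = O + (30, 26) = (30, 26)
  bit 1 = 0: acc unchanged = (30, 26)
  bit 2 = 1: acc = (30, 26) + (11, 30) = (23, 29)
  bit 3 = 0: acc unchanged = (23, 29)
  bit 4 = 0: acc unchanged = (23, 29)
  bit 5 = 1: acc = (23, 29) + (7, 2) = (23, 8)

37P = (23, 8)


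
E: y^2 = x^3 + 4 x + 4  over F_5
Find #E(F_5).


For each x in F_5, count y with y^2 = x^3 + 4 x + 4 mod 5:
  x = 0: RHS = 4, y in [2, 3]  -> 2 point(s)
  x = 1: RHS = 4, y in [2, 3]  -> 2 point(s)
  x = 2: RHS = 0, y in [0]  -> 1 point(s)
  x = 4: RHS = 4, y in [2, 3]  -> 2 point(s)
Affine points: 7. Add the point at infinity: total = 8.

#E(F_5) = 8


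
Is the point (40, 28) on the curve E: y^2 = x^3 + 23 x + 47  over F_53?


Check whether y^2 = x^3 + 23 x + 47 (mod 53) for (x, y) = (40, 28).
LHS: y^2 = 28^2 mod 53 = 42
RHS: x^3 + 23 x + 47 = 40^3 + 23*40 + 47 mod 53 = 42
LHS = RHS

Yes, on the curve


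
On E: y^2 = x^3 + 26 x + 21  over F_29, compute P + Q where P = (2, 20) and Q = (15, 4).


P != Q, so use the chord formula.
s = (y2 - y1) / (x2 - x1) = (13) / (13) mod 29 = 1
x3 = s^2 - x1 - x2 mod 29 = 1^2 - 2 - 15 = 13
y3 = s (x1 - x3) - y1 mod 29 = 1 * (2 - 13) - 20 = 27

P + Q = (13, 27)


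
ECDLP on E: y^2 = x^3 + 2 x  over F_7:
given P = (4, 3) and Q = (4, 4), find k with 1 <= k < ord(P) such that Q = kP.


Enumerate multiples of P until we hit Q = (4, 4):
  1P = (4, 3)
  2P = (0, 0)
  3P = (4, 4)
Match found at i = 3.

k = 3


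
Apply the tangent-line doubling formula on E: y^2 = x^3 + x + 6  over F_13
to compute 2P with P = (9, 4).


Doubling: s = (3 x1^2 + a) / (2 y1)
s = (3*9^2 + 1) / (2*4) mod 13 = 11
x3 = s^2 - 2 x1 mod 13 = 11^2 - 2*9 = 12
y3 = s (x1 - x3) - y1 mod 13 = 11 * (9 - 12) - 4 = 2

2P = (12, 2)


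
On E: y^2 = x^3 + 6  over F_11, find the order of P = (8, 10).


Compute successive multiples of P until we hit O:
  1P = (8, 10)
  2P = (4, 2)
  3P = (3, 0)
  4P = (4, 9)
  5P = (8, 1)
  6P = O

ord(P) = 6


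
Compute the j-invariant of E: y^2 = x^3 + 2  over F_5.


Delta = -16(4 a^3 + 27 b^2) mod 5 = 2
-1728 * (4 a)^3 = -1728 * (4*0)^3 mod 5 = 0
j = 0 * 2^(-1) mod 5 = 0

j = 0 (mod 5)


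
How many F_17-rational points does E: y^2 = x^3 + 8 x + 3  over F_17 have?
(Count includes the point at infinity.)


For each x in F_17, count y with y^2 = x^3 + 8 x + 3 mod 17:
  x = 5: RHS = 15, y in [7, 10]  -> 2 point(s)
  x = 8: RHS = 1, y in [1, 16]  -> 2 point(s)
  x = 12: RHS = 8, y in [5, 12]  -> 2 point(s)
  x = 13: RHS = 9, y in [3, 14]  -> 2 point(s)
  x = 15: RHS = 13, y in [8, 9]  -> 2 point(s)
Affine points: 10. Add the point at infinity: total = 11.

#E(F_17) = 11


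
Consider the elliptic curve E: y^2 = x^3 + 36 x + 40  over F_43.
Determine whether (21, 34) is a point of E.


Check whether y^2 = x^3 + 36 x + 40 (mod 43) for (x, y) = (21, 34).
LHS: y^2 = 34^2 mod 43 = 38
RHS: x^3 + 36 x + 40 = 21^3 + 36*21 + 40 mod 43 = 38
LHS = RHS

Yes, on the curve


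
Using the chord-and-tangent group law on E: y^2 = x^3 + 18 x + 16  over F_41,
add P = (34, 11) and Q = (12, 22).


P != Q, so use the chord formula.
s = (y2 - y1) / (x2 - x1) = (11) / (19) mod 41 = 20
x3 = s^2 - x1 - x2 mod 41 = 20^2 - 34 - 12 = 26
y3 = s (x1 - x3) - y1 mod 41 = 20 * (34 - 26) - 11 = 26

P + Q = (26, 26)


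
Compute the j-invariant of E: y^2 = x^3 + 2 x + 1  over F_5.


Delta = -16(4 a^3 + 27 b^2) mod 5 = 1
-1728 * (4 a)^3 = -1728 * (4*2)^3 mod 5 = 4
j = 4 * 1^(-1) mod 5 = 4

j = 4 (mod 5)


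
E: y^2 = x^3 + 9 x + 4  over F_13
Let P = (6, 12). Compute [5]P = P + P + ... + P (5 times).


k = 5 = 101_2 (binary, LSB first: 101)
Double-and-add from P = (6, 12):
  bit 0 = 1: acc = O + (6, 12) = (6, 12)
  bit 1 = 0: acc unchanged = (6, 12)
  bit 2 = 1: acc = (6, 12) + (8, 9) = (11, 2)

5P = (11, 2)


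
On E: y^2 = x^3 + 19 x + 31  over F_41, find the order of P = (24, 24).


Compute successive multiples of P until we hit O:
  1P = (24, 24)
  2P = (25, 31)
  3P = (0, 21)
  4P = (1, 25)
  5P = (26, 26)
  6P = (33, 8)
  7P = (15, 1)
  8P = (6, 22)
  ... (continuing to 35P)
  35P = O

ord(P) = 35


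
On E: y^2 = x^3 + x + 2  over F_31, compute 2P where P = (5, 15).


Doubling: s = (3 x1^2 + a) / (2 y1)
s = (3*5^2 + 1) / (2*15) mod 31 = 17
x3 = s^2 - 2 x1 mod 31 = 17^2 - 2*5 = 0
y3 = s (x1 - x3) - y1 mod 31 = 17 * (5 - 0) - 15 = 8

2P = (0, 8)


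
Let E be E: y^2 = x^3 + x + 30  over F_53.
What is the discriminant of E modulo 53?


4 a^3 + 27 b^2 = 4*1^3 + 27*30^2 = 4 + 24300 = 24304
Delta = -16 * (24304) = -388864
Delta mod 53 = 50

Delta = 50 (mod 53)


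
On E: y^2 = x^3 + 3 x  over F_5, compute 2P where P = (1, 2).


Doubling: s = (3 x1^2 + a) / (2 y1)
s = (3*1^2 + 3) / (2*2) mod 5 = 4
x3 = s^2 - 2 x1 mod 5 = 4^2 - 2*1 = 4
y3 = s (x1 - x3) - y1 mod 5 = 4 * (1 - 4) - 2 = 1

2P = (4, 1)


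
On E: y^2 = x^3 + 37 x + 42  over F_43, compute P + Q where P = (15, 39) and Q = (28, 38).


P != Q, so use the chord formula.
s = (y2 - y1) / (x2 - x1) = (42) / (13) mod 43 = 33
x3 = s^2 - x1 - x2 mod 43 = 33^2 - 15 - 28 = 14
y3 = s (x1 - x3) - y1 mod 43 = 33 * (15 - 14) - 39 = 37

P + Q = (14, 37)


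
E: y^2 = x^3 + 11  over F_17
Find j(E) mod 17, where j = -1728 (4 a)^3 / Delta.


Delta = -16(4 a^3 + 27 b^2) mod 17 = 3
-1728 * (4 a)^3 = -1728 * (4*0)^3 mod 17 = 0
j = 0 * 3^(-1) mod 17 = 0

j = 0 (mod 17)


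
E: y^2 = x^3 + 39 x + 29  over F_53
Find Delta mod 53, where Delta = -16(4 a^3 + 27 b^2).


4 a^3 + 27 b^2 = 4*39^3 + 27*29^2 = 237276 + 22707 = 259983
Delta = -16 * (259983) = -4159728
Delta mod 53 = 30

Delta = 30 (mod 53)


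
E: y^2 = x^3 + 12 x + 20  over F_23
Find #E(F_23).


For each x in F_23, count y with y^2 = x^3 + 12 x + 20 mod 23:
  x = 2: RHS = 6, y in [11, 12]  -> 2 point(s)
  x = 6: RHS = 9, y in [3, 20]  -> 2 point(s)
  x = 9: RHS = 6, y in [11, 12]  -> 2 point(s)
  x = 10: RHS = 13, y in [6, 17]  -> 2 point(s)
  x = 12: RHS = 6, y in [11, 12]  -> 2 point(s)
  x = 13: RHS = 4, y in [2, 21]  -> 2 point(s)
  x = 17: RHS = 8, y in [10, 13]  -> 2 point(s)
  x = 19: RHS = 0, y in [0]  -> 1 point(s)
  x = 20: RHS = 3, y in [7, 16]  -> 2 point(s)
Affine points: 17. Add the point at infinity: total = 18.

#E(F_23) = 18


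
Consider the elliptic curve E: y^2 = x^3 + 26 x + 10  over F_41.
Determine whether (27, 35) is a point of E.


Check whether y^2 = x^3 + 26 x + 10 (mod 41) for (x, y) = (27, 35).
LHS: y^2 = 35^2 mod 41 = 36
RHS: x^3 + 26 x + 10 = 27^3 + 26*27 + 10 mod 41 = 18
LHS != RHS

No, not on the curve


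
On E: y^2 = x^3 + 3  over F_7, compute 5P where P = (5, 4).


k = 5 = 101_2 (binary, LSB first: 101)
Double-and-add from P = (5, 4):
  bit 0 = 1: acc = O + (5, 4) = (5, 4)
  bit 1 = 0: acc unchanged = (5, 4)
  bit 2 = 1: acc = (5, 4) + (6, 3) = (4, 2)

5P = (4, 2)


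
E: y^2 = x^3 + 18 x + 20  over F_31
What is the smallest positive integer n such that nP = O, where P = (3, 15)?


Compute successive multiples of P until we hit O:
  1P = (3, 15)
  2P = (4, 30)
  3P = (1, 15)
  4P = (27, 16)
  5P = (20, 14)
  6P = (5, 7)
  7P = (8, 5)
  8P = (24, 27)
  ... (continuing to 42P)
  42P = O

ord(P) = 42


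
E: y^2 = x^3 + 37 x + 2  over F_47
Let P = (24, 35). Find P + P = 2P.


Doubling: s = (3 x1^2 + a) / (2 y1)
s = (3*24^2 + 37) / (2*35) mod 47 = 42
x3 = s^2 - 2 x1 mod 47 = 42^2 - 2*24 = 24
y3 = s (x1 - x3) - y1 mod 47 = 42 * (24 - 24) - 35 = 12

2P = (24, 12)


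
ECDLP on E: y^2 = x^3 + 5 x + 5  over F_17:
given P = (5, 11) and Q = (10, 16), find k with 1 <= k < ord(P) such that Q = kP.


Enumerate multiples of P until we hit Q = (10, 16):
  1P = (5, 11)
  2P = (8, 9)
  3P = (12, 5)
  4P = (16, 13)
  5P = (15, 15)
  6P = (6, 9)
  7P = (10, 16)
Match found at i = 7.

k = 7


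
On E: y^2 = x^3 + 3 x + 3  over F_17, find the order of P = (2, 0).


Compute successive multiples of P until we hit O:
  1P = (2, 0)
  2P = O

ord(P) = 2


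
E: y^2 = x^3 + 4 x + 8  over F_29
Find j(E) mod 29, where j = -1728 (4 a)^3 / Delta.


Delta = -16(4 a^3 + 27 b^2) mod 29 = 11
-1728 * (4 a)^3 = -1728 * (4*4)^3 mod 29 = 26
j = 26 * 11^(-1) mod 29 = 5

j = 5 (mod 29)


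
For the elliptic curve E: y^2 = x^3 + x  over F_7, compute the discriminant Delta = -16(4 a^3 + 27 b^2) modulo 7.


4 a^3 + 27 b^2 = 4*1^3 + 27*0^2 = 4 + 0 = 4
Delta = -16 * (4) = -64
Delta mod 7 = 6

Delta = 6 (mod 7)


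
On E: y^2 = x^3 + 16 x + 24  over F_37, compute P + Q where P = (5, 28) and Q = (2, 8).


P != Q, so use the chord formula.
s = (y2 - y1) / (x2 - x1) = (17) / (34) mod 37 = 19
x3 = s^2 - x1 - x2 mod 37 = 19^2 - 5 - 2 = 21
y3 = s (x1 - x3) - y1 mod 37 = 19 * (5 - 21) - 28 = 1

P + Q = (21, 1)


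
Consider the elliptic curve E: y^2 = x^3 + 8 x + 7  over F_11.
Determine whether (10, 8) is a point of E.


Check whether y^2 = x^3 + 8 x + 7 (mod 11) for (x, y) = (10, 8).
LHS: y^2 = 8^2 mod 11 = 9
RHS: x^3 + 8 x + 7 = 10^3 + 8*10 + 7 mod 11 = 9
LHS = RHS

Yes, on the curve


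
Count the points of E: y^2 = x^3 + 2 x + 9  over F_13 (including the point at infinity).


For each x in F_13, count y with y^2 = x^3 + 2 x + 9 mod 13:
  x = 0: RHS = 9, y in [3, 10]  -> 2 point(s)
  x = 1: RHS = 12, y in [5, 8]  -> 2 point(s)
  x = 3: RHS = 3, y in [4, 9]  -> 2 point(s)
  x = 4: RHS = 3, y in [4, 9]  -> 2 point(s)
  x = 5: RHS = 1, y in [1, 12]  -> 2 point(s)
  x = 6: RHS = 3, y in [4, 9]  -> 2 point(s)
  x = 8: RHS = 4, y in [2, 11]  -> 2 point(s)
  x = 11: RHS = 10, y in [6, 7]  -> 2 point(s)
Affine points: 16. Add the point at infinity: total = 17.

#E(F_13) = 17


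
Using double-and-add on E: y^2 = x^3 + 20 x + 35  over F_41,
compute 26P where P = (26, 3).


k = 26 = 11010_2 (binary, LSB first: 01011)
Double-and-add from P = (26, 3):
  bit 0 = 0: acc unchanged = O
  bit 1 = 1: acc = O + (21, 9) = (21, 9)
  bit 2 = 0: acc unchanged = (21, 9)
  bit 3 = 1: acc = (21, 9) + (9, 1) = (16, 8)
  bit 4 = 1: acc = (16, 8) + (3, 9) = (14, 36)

26P = (14, 36)


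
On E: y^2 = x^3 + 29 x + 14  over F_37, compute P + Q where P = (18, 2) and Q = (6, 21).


P != Q, so use the chord formula.
s = (y2 - y1) / (x2 - x1) = (19) / (25) mod 37 = 20
x3 = s^2 - x1 - x2 mod 37 = 20^2 - 18 - 6 = 6
y3 = s (x1 - x3) - y1 mod 37 = 20 * (18 - 6) - 2 = 16

P + Q = (6, 16)


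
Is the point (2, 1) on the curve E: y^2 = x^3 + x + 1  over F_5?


Check whether y^2 = x^3 + 1 x + 1 (mod 5) for (x, y) = (2, 1).
LHS: y^2 = 1^2 mod 5 = 1
RHS: x^3 + 1 x + 1 = 2^3 + 1*2 + 1 mod 5 = 1
LHS = RHS

Yes, on the curve


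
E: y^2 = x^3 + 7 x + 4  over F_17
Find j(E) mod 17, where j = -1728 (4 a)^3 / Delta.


Delta = -16(4 a^3 + 27 b^2) mod 17 = 2
-1728 * (4 a)^3 = -1728 * (4*7)^3 mod 17 = 13
j = 13 * 2^(-1) mod 17 = 15

j = 15 (mod 17)


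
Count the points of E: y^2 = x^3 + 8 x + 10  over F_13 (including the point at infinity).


For each x in F_13, count y with y^2 = x^3 + 8 x + 10 mod 13:
  x = 0: RHS = 10, y in [6, 7]  -> 2 point(s)
  x = 3: RHS = 9, y in [3, 10]  -> 2 point(s)
  x = 6: RHS = 1, y in [1, 12]  -> 2 point(s)
  x = 8: RHS = 1, y in [1, 12]  -> 2 point(s)
  x = 11: RHS = 12, y in [5, 8]  -> 2 point(s)
  x = 12: RHS = 1, y in [1, 12]  -> 2 point(s)
Affine points: 12. Add the point at infinity: total = 13.

#E(F_13) = 13


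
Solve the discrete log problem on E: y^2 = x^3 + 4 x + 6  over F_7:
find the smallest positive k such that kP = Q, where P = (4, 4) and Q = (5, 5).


Enumerate multiples of P until we hit Q = (5, 5):
  1P = (4, 4)
  2P = (1, 5)
  3P = (6, 6)
  4P = (5, 2)
  5P = (2, 6)
  6P = (2, 1)
  7P = (5, 5)
Match found at i = 7.

k = 7


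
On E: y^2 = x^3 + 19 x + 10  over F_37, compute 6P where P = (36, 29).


k = 6 = 110_2 (binary, LSB first: 011)
Double-and-add from P = (36, 29):
  bit 0 = 0: acc unchanged = O
  bit 1 = 1: acc = O + (1, 20) = (1, 20)
  bit 2 = 1: acc = (1, 20) + (23, 16) = (6, 28)

6P = (6, 28)


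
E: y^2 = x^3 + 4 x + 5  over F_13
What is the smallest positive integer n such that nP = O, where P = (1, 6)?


Compute successive multiples of P until we hit O:
  1P = (1, 6)
  2P = (8, 4)
  3P = (7, 5)
  4P = (9, 4)
  5P = (12, 0)
  6P = (9, 9)
  7P = (7, 8)
  8P = (8, 9)
  ... (continuing to 10P)
  10P = O

ord(P) = 10


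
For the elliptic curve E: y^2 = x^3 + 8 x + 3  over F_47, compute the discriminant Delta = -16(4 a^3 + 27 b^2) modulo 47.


4 a^3 + 27 b^2 = 4*8^3 + 27*3^2 = 2048 + 243 = 2291
Delta = -16 * (2291) = -36656
Delta mod 47 = 4

Delta = 4 (mod 47)


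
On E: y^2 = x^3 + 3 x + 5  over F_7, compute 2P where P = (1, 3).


Doubling: s = (3 x1^2 + a) / (2 y1)
s = (3*1^2 + 3) / (2*3) mod 7 = 1
x3 = s^2 - 2 x1 mod 7 = 1^2 - 2*1 = 6
y3 = s (x1 - x3) - y1 mod 7 = 1 * (1 - 6) - 3 = 6

2P = (6, 6)


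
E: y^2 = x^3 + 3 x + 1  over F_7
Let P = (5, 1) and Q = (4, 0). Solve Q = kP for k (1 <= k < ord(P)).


Enumerate multiples of P until we hit Q = (4, 0):
  1P = (5, 1)
  2P = (6, 2)
  3P = (4, 0)
Match found at i = 3.

k = 3


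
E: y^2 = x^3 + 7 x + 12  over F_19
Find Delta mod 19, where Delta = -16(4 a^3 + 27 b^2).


4 a^3 + 27 b^2 = 4*7^3 + 27*12^2 = 1372 + 3888 = 5260
Delta = -16 * (5260) = -84160
Delta mod 19 = 10

Delta = 10 (mod 19)


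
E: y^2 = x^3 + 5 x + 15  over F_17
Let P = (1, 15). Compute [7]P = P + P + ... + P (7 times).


k = 7 = 111_2 (binary, LSB first: 111)
Double-and-add from P = (1, 15):
  bit 0 = 1: acc = O + (1, 15) = (1, 15)
  bit 1 = 1: acc = (1, 15) + (2, 4) = (16, 14)
  bit 2 = 1: acc = (16, 14) + (13, 13) = (7, 6)

7P = (7, 6)


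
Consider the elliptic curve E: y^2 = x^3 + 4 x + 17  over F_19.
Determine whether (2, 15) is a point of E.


Check whether y^2 = x^3 + 4 x + 17 (mod 19) for (x, y) = (2, 15).
LHS: y^2 = 15^2 mod 19 = 16
RHS: x^3 + 4 x + 17 = 2^3 + 4*2 + 17 mod 19 = 14
LHS != RHS

No, not on the curve


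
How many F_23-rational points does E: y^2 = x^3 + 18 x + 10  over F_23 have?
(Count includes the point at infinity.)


For each x in F_23, count y with y^2 = x^3 + 18 x + 10 mod 23:
  x = 1: RHS = 6, y in [11, 12]  -> 2 point(s)
  x = 2: RHS = 8, y in [10, 13]  -> 2 point(s)
  x = 4: RHS = 8, y in [10, 13]  -> 2 point(s)
  x = 5: RHS = 18, y in [8, 15]  -> 2 point(s)
  x = 6: RHS = 12, y in [9, 14]  -> 2 point(s)
  x = 9: RHS = 4, y in [2, 21]  -> 2 point(s)
  x = 13: RHS = 3, y in [7, 16]  -> 2 point(s)
  x = 14: RHS = 16, y in [4, 19]  -> 2 point(s)
  x = 16: RHS = 1, y in [1, 22]  -> 2 point(s)
  x = 17: RHS = 8, y in [10, 13]  -> 2 point(s)
  x = 18: RHS = 2, y in [5, 18]  -> 2 point(s)
  x = 19: RHS = 12, y in [9, 14]  -> 2 point(s)
  x = 21: RHS = 12, y in [9, 14]  -> 2 point(s)
Affine points: 26. Add the point at infinity: total = 27.

#E(F_23) = 27


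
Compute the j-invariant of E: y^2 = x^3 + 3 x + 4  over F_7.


Delta = -16(4 a^3 + 27 b^2) mod 7 = 5
-1728 * (4 a)^3 = -1728 * (4*3)^3 mod 7 = 6
j = 6 * 5^(-1) mod 7 = 4

j = 4 (mod 7)


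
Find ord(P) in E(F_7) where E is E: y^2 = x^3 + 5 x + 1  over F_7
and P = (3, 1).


Compute successive multiples of P until we hit O:
  1P = (3, 1)
  2P = (5, 2)
  3P = (1, 0)
  4P = (5, 5)
  5P = (3, 6)
  6P = O

ord(P) = 6


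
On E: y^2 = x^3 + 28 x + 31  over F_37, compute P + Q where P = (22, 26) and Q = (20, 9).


P != Q, so use the chord formula.
s = (y2 - y1) / (x2 - x1) = (20) / (35) mod 37 = 27
x3 = s^2 - x1 - x2 mod 37 = 27^2 - 22 - 20 = 21
y3 = s (x1 - x3) - y1 mod 37 = 27 * (22 - 21) - 26 = 1

P + Q = (21, 1)


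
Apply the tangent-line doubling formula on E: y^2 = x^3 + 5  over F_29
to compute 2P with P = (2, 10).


Doubling: s = (3 x1^2 + a) / (2 y1)
s = (3*2^2 + 0) / (2*10) mod 29 = 18
x3 = s^2 - 2 x1 mod 29 = 18^2 - 2*2 = 1
y3 = s (x1 - x3) - y1 mod 29 = 18 * (2 - 1) - 10 = 8

2P = (1, 8)


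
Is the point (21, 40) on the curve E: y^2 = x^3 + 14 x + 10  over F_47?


Check whether y^2 = x^3 + 14 x + 10 (mod 47) for (x, y) = (21, 40).
LHS: y^2 = 40^2 mod 47 = 2
RHS: x^3 + 14 x + 10 = 21^3 + 14*21 + 10 mod 47 = 24
LHS != RHS

No, not on the curve


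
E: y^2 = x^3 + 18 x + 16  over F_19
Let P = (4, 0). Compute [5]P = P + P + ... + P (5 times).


k = 5 = 101_2 (binary, LSB first: 101)
Double-and-add from P = (4, 0):
  bit 0 = 1: acc = O + (4, 0) = (4, 0)
  bit 1 = 0: acc unchanged = (4, 0)
  bit 2 = 1: acc = (4, 0) + O = (4, 0)

5P = (4, 0)


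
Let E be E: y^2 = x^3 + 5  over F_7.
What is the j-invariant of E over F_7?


Delta = -16(4 a^3 + 27 b^2) mod 7 = 1
-1728 * (4 a)^3 = -1728 * (4*0)^3 mod 7 = 0
j = 0 * 1^(-1) mod 7 = 0

j = 0 (mod 7)


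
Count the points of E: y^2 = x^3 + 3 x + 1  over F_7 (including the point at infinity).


For each x in F_7, count y with y^2 = x^3 + 3 x + 1 mod 7:
  x = 0: RHS = 1, y in [1, 6]  -> 2 point(s)
  x = 2: RHS = 1, y in [1, 6]  -> 2 point(s)
  x = 3: RHS = 2, y in [3, 4]  -> 2 point(s)
  x = 4: RHS = 0, y in [0]  -> 1 point(s)
  x = 5: RHS = 1, y in [1, 6]  -> 2 point(s)
  x = 6: RHS = 4, y in [2, 5]  -> 2 point(s)
Affine points: 11. Add the point at infinity: total = 12.

#E(F_7) = 12


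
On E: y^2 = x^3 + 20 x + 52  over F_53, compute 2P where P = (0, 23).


Doubling: s = (3 x1^2 + a) / (2 y1)
s = (3*0^2 + 20) / (2*23) mod 53 = 35
x3 = s^2 - 2 x1 mod 53 = 35^2 - 2*0 = 6
y3 = s (x1 - x3) - y1 mod 53 = 35 * (0 - 6) - 23 = 32

2P = (6, 32)


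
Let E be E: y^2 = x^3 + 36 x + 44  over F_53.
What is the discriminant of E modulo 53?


4 a^3 + 27 b^2 = 4*36^3 + 27*44^2 = 186624 + 52272 = 238896
Delta = -16 * (238896) = -3822336
Delta mod 53 = 24

Delta = 24 (mod 53)


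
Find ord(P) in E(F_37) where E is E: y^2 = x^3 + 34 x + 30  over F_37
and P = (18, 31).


Compute successive multiples of P until we hit O:
  1P = (18, 31)
  2P = (35, 19)
  3P = (11, 25)
  4P = (11, 12)
  5P = (35, 18)
  6P = (18, 6)
  7P = O

ord(P) = 7


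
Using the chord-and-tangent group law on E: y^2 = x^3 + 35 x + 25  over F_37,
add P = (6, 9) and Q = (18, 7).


P != Q, so use the chord formula.
s = (y2 - y1) / (x2 - x1) = (35) / (12) mod 37 = 6
x3 = s^2 - x1 - x2 mod 37 = 6^2 - 6 - 18 = 12
y3 = s (x1 - x3) - y1 mod 37 = 6 * (6 - 12) - 9 = 29

P + Q = (12, 29)


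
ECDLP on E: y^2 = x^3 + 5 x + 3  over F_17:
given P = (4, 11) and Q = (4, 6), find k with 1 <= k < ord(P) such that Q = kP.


Enumerate multiples of P until we hit Q = (4, 6):
  1P = (4, 11)
  2P = (1, 14)
  3P = (13, 15)
  4P = (13, 2)
  5P = (1, 3)
  6P = (4, 6)
Match found at i = 6.

k = 6


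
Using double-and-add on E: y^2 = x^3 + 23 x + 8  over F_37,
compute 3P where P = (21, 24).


k = 3 = 11_2 (binary, LSB first: 11)
Double-and-add from P = (21, 24):
  bit 0 = 1: acc = O + (21, 24) = (21, 24)
  bit 1 = 1: acc = (21, 24) + (22, 5) = (22, 32)

3P = (22, 32)


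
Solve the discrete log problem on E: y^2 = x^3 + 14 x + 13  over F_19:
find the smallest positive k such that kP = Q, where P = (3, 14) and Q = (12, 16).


Enumerate multiples of P until we hit Q = (12, 16):
  1P = (3, 14)
  2P = (11, 15)
  3P = (16, 1)
  4P = (1, 3)
  5P = (12, 3)
  6P = (13, 13)
  7P = (7, 13)
  8P = (15, 8)
  9P = (6, 16)
  10P = (2, 12)
  11P = (18, 13)
  12P = (4, 0)
  13P = (18, 6)
  14P = (2, 7)
  15P = (6, 3)
  16P = (15, 11)
  17P = (7, 6)
  18P = (13, 6)
  19P = (12, 16)
Match found at i = 19.

k = 19


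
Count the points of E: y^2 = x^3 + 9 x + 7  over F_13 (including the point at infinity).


For each x in F_13, count y with y^2 = x^3 + 9 x + 7 mod 13:
  x = 1: RHS = 4, y in [2, 11]  -> 2 point(s)
  x = 3: RHS = 9, y in [3, 10]  -> 2 point(s)
  x = 4: RHS = 3, y in [4, 9]  -> 2 point(s)
  x = 6: RHS = 4, y in [2, 11]  -> 2 point(s)
  x = 7: RHS = 10, y in [6, 7]  -> 2 point(s)
  x = 12: RHS = 10, y in [6, 7]  -> 2 point(s)
Affine points: 12. Add the point at infinity: total = 13.

#E(F_13) = 13


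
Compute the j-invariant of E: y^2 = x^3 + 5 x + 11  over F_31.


Delta = -16(4 a^3 + 27 b^2) mod 31 = 23
-1728 * (4 a)^3 = -1728 * (4*5)^3 mod 31 = 16
j = 16 * 23^(-1) mod 31 = 29

j = 29 (mod 31)


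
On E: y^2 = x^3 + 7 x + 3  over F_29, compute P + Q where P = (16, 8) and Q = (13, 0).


P != Q, so use the chord formula.
s = (y2 - y1) / (x2 - x1) = (21) / (26) mod 29 = 22
x3 = s^2 - x1 - x2 mod 29 = 22^2 - 16 - 13 = 20
y3 = s (x1 - x3) - y1 mod 29 = 22 * (16 - 20) - 8 = 20

P + Q = (20, 20)


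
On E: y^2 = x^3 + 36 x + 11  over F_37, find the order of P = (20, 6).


Compute successive multiples of P until we hit O:
  1P = (20, 6)
  2P = (24, 26)
  3P = (18, 4)
  4P = (0, 14)
  5P = (29, 5)
  6P = (4, 21)
  7P = (12, 5)
  8P = (16, 13)
  ... (continuing to 41P)
  41P = O

ord(P) = 41


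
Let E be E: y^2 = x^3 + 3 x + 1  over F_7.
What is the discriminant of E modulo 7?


4 a^3 + 27 b^2 = 4*3^3 + 27*1^2 = 108 + 27 = 135
Delta = -16 * (135) = -2160
Delta mod 7 = 3

Delta = 3 (mod 7)


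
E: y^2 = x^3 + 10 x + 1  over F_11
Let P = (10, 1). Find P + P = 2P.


Doubling: s = (3 x1^2 + a) / (2 y1)
s = (3*10^2 + 10) / (2*1) mod 11 = 1
x3 = s^2 - 2 x1 mod 11 = 1^2 - 2*10 = 3
y3 = s (x1 - x3) - y1 mod 11 = 1 * (10 - 3) - 1 = 6

2P = (3, 6)


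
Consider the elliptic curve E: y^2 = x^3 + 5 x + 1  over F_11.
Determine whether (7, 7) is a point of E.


Check whether y^2 = x^3 + 5 x + 1 (mod 11) for (x, y) = (7, 7).
LHS: y^2 = 7^2 mod 11 = 5
RHS: x^3 + 5 x + 1 = 7^3 + 5*7 + 1 mod 11 = 5
LHS = RHS

Yes, on the curve


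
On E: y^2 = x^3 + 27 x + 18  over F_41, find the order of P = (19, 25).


Compute successive multiples of P until we hit O:
  1P = (19, 25)
  2P = (35, 38)
  3P = (8, 7)
  4P = (16, 6)
  5P = (37, 25)
  6P = (26, 16)
  7P = (1, 28)
  8P = (29, 4)
  ... (continuing to 32P)
  32P = O

ord(P) = 32


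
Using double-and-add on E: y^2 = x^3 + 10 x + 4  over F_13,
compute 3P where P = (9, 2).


k = 3 = 11_2 (binary, LSB first: 11)
Double-and-add from P = (9, 2):
  bit 0 = 1: acc = O + (9, 2) = (9, 2)
  bit 1 = 1: acc = (9, 2) + (7, 1) = (7, 12)

3P = (7, 12)


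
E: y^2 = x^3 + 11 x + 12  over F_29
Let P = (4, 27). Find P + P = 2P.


Doubling: s = (3 x1^2 + a) / (2 y1)
s = (3*4^2 + 11) / (2*27) mod 29 = 7
x3 = s^2 - 2 x1 mod 29 = 7^2 - 2*4 = 12
y3 = s (x1 - x3) - y1 mod 29 = 7 * (4 - 12) - 27 = 4

2P = (12, 4)


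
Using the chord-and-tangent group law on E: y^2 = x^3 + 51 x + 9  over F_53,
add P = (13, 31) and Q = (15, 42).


P != Q, so use the chord formula.
s = (y2 - y1) / (x2 - x1) = (11) / (2) mod 53 = 32
x3 = s^2 - x1 - x2 mod 53 = 32^2 - 13 - 15 = 42
y3 = s (x1 - x3) - y1 mod 53 = 32 * (13 - 42) - 31 = 48

P + Q = (42, 48)


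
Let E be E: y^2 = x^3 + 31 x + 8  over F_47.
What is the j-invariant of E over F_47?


Delta = -16(4 a^3 + 27 b^2) mod 47 = 13
-1728 * (4 a)^3 = -1728 * (4*31)^3 mod 47 = 7
j = 7 * 13^(-1) mod 47 = 15

j = 15 (mod 47)


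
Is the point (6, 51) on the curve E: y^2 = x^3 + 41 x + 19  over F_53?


Check whether y^2 = x^3 + 41 x + 19 (mod 53) for (x, y) = (6, 51).
LHS: y^2 = 51^2 mod 53 = 4
RHS: x^3 + 41 x + 19 = 6^3 + 41*6 + 19 mod 53 = 4
LHS = RHS

Yes, on the curve


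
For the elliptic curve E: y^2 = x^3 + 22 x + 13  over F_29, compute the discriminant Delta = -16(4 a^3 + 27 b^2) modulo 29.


4 a^3 + 27 b^2 = 4*22^3 + 27*13^2 = 42592 + 4563 = 47155
Delta = -16 * (47155) = -754480
Delta mod 29 = 13

Delta = 13 (mod 29)


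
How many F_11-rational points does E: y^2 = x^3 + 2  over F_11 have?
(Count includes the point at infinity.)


For each x in F_11, count y with y^2 = x^3 + 0 x + 2 mod 11:
  x = 1: RHS = 3, y in [5, 6]  -> 2 point(s)
  x = 4: RHS = 0, y in [0]  -> 1 point(s)
  x = 6: RHS = 9, y in [3, 8]  -> 2 point(s)
  x = 7: RHS = 4, y in [2, 9]  -> 2 point(s)
  x = 9: RHS = 5, y in [4, 7]  -> 2 point(s)
  x = 10: RHS = 1, y in [1, 10]  -> 2 point(s)
Affine points: 11. Add the point at infinity: total = 12.

#E(F_11) = 12


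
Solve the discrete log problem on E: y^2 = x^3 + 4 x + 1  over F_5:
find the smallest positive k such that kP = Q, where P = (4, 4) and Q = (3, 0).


Enumerate multiples of P until we hit Q = (3, 0):
  1P = (4, 4)
  2P = (3, 0)
Match found at i = 2.

k = 2


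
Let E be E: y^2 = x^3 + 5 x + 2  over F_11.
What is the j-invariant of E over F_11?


Delta = -16(4 a^3 + 27 b^2) mod 11 = 7
-1728 * (4 a)^3 = -1728 * (4*5)^3 mod 11 = 8
j = 8 * 7^(-1) mod 11 = 9

j = 9 (mod 11)


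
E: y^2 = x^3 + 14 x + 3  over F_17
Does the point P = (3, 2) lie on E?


Check whether y^2 = x^3 + 14 x + 3 (mod 17) for (x, y) = (3, 2).
LHS: y^2 = 2^2 mod 17 = 4
RHS: x^3 + 14 x + 3 = 3^3 + 14*3 + 3 mod 17 = 4
LHS = RHS

Yes, on the curve


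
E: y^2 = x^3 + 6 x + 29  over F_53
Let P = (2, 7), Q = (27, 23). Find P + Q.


P != Q, so use the chord formula.
s = (y2 - y1) / (x2 - x1) = (16) / (25) mod 53 = 7
x3 = s^2 - x1 - x2 mod 53 = 7^2 - 2 - 27 = 20
y3 = s (x1 - x3) - y1 mod 53 = 7 * (2 - 20) - 7 = 26

P + Q = (20, 26)


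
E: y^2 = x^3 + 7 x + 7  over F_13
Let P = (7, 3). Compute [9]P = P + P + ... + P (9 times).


k = 9 = 1001_2 (binary, LSB first: 1001)
Double-and-add from P = (7, 3):
  bit 0 = 1: acc = O + (7, 3) = (7, 3)
  bit 1 = 0: acc unchanged = (7, 3)
  bit 2 = 0: acc unchanged = (7, 3)
  bit 3 = 1: acc = (7, 3) + (3, 9) = (2, 9)

9P = (2, 9)


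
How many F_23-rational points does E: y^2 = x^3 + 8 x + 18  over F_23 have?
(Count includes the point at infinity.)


For each x in F_23, count y with y^2 = x^3 + 8 x + 18 mod 23:
  x = 0: RHS = 18, y in [8, 15]  -> 2 point(s)
  x = 1: RHS = 4, y in [2, 21]  -> 2 point(s)
  x = 3: RHS = 0, y in [0]  -> 1 point(s)
  x = 6: RHS = 6, y in [11, 12]  -> 2 point(s)
  x = 7: RHS = 3, y in [7, 16]  -> 2 point(s)
  x = 12: RHS = 2, y in [5, 18]  -> 2 point(s)
  x = 20: RHS = 13, y in [6, 17]  -> 2 point(s)
  x = 22: RHS = 9, y in [3, 20]  -> 2 point(s)
Affine points: 15. Add the point at infinity: total = 16.

#E(F_23) = 16


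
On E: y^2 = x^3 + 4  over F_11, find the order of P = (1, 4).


Compute successive multiples of P until we hit O:
  1P = (1, 4)
  2P = (10, 5)
  3P = (3, 8)
  4P = (0, 9)
  5P = (2, 1)
  6P = (6, 0)
  7P = (2, 10)
  8P = (0, 2)
  ... (continuing to 12P)
  12P = O

ord(P) = 12


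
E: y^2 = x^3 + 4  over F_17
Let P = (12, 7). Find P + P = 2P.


Doubling: s = (3 x1^2 + a) / (2 y1)
s = (3*12^2 + 0) / (2*7) mod 17 = 9
x3 = s^2 - 2 x1 mod 17 = 9^2 - 2*12 = 6
y3 = s (x1 - x3) - y1 mod 17 = 9 * (12 - 6) - 7 = 13

2P = (6, 13)


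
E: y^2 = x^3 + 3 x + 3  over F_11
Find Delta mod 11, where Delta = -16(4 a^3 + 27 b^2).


4 a^3 + 27 b^2 = 4*3^3 + 27*3^2 = 108 + 243 = 351
Delta = -16 * (351) = -5616
Delta mod 11 = 5

Delta = 5 (mod 11)


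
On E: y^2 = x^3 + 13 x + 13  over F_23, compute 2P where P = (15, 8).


Doubling: s = (3 x1^2 + a) / (2 y1)
s = (3*15^2 + 13) / (2*8) mod 23 = 20
x3 = s^2 - 2 x1 mod 23 = 20^2 - 2*15 = 2
y3 = s (x1 - x3) - y1 mod 23 = 20 * (15 - 2) - 8 = 22

2P = (2, 22)


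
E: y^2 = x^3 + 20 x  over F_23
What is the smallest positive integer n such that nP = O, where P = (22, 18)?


Compute successive multiples of P until we hit O:
  1P = (22, 18)
  2P = (2, 5)
  3P = (5, 8)
  4P = (9, 14)
  5P = (17, 3)
  6P = (16, 0)
  7P = (17, 20)
  8P = (9, 9)
  ... (continuing to 12P)
  12P = O

ord(P) = 12


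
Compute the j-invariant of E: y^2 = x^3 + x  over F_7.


Delta = -16(4 a^3 + 27 b^2) mod 7 = 6
-1728 * (4 a)^3 = -1728 * (4*1)^3 mod 7 = 1
j = 1 * 6^(-1) mod 7 = 6

j = 6 (mod 7)


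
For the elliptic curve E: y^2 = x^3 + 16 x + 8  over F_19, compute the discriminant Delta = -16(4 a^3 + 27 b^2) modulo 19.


4 a^3 + 27 b^2 = 4*16^3 + 27*8^2 = 16384 + 1728 = 18112
Delta = -16 * (18112) = -289792
Delta mod 19 = 15

Delta = 15 (mod 19)


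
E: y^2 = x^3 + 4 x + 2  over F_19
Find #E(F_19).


For each x in F_19, count y with y^2 = x^3 + 4 x + 2 mod 19:
  x = 1: RHS = 7, y in [8, 11]  -> 2 point(s)
  x = 4: RHS = 6, y in [5, 14]  -> 2 point(s)
  x = 9: RHS = 7, y in [8, 11]  -> 2 point(s)
  x = 10: RHS = 16, y in [4, 15]  -> 2 point(s)
  x = 11: RHS = 9, y in [3, 16]  -> 2 point(s)
  x = 12: RHS = 11, y in [7, 12]  -> 2 point(s)
  x = 13: RHS = 9, y in [3, 16]  -> 2 point(s)
  x = 14: RHS = 9, y in [3, 16]  -> 2 point(s)
  x = 15: RHS = 17, y in [6, 13]  -> 2 point(s)
  x = 16: RHS = 1, y in [1, 18]  -> 2 point(s)
  x = 17: RHS = 5, y in [9, 10]  -> 2 point(s)
  x = 18: RHS = 16, y in [4, 15]  -> 2 point(s)
Affine points: 24. Add the point at infinity: total = 25.

#E(F_19) = 25


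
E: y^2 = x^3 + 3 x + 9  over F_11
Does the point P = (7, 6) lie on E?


Check whether y^2 = x^3 + 3 x + 9 (mod 11) for (x, y) = (7, 6).
LHS: y^2 = 6^2 mod 11 = 3
RHS: x^3 + 3 x + 9 = 7^3 + 3*7 + 9 mod 11 = 10
LHS != RHS

No, not on the curve


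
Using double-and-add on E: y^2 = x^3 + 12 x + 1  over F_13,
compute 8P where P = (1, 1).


k = 8 = 1000_2 (binary, LSB first: 0001)
Double-and-add from P = (1, 1):
  bit 0 = 0: acc unchanged = O
  bit 1 = 0: acc unchanged = O
  bit 2 = 0: acc unchanged = O
  bit 3 = 1: acc = O + (7, 5) = (7, 5)

8P = (7, 5)


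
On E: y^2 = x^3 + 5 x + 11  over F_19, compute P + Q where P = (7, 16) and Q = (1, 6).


P != Q, so use the chord formula.
s = (y2 - y1) / (x2 - x1) = (9) / (13) mod 19 = 8
x3 = s^2 - x1 - x2 mod 19 = 8^2 - 7 - 1 = 18
y3 = s (x1 - x3) - y1 mod 19 = 8 * (7 - 18) - 16 = 10

P + Q = (18, 10)


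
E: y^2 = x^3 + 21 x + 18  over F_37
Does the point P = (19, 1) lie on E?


Check whether y^2 = x^3 + 21 x + 18 (mod 37) for (x, y) = (19, 1).
LHS: y^2 = 1^2 mod 37 = 1
RHS: x^3 + 21 x + 18 = 19^3 + 21*19 + 18 mod 37 = 24
LHS != RHS

No, not on the curve


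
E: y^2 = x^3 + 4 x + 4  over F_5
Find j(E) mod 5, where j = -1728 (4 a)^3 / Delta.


Delta = -16(4 a^3 + 27 b^2) mod 5 = 2
-1728 * (4 a)^3 = -1728 * (4*4)^3 mod 5 = 2
j = 2 * 2^(-1) mod 5 = 1

j = 1 (mod 5)


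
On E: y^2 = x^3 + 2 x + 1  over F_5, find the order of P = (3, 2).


Compute successive multiples of P until we hit O:
  1P = (3, 2)
  2P = (0, 1)
  3P = (1, 2)
  4P = (1, 3)
  5P = (0, 4)
  6P = (3, 3)
  7P = O

ord(P) = 7


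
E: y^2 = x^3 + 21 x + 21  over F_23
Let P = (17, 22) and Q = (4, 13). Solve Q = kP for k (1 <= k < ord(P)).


Enumerate multiples of P until we hit Q = (4, 13):
  1P = (17, 22)
  2P = (15, 10)
  3P = (4, 10)
  4P = (20, 0)
  5P = (4, 13)
Match found at i = 5.

k = 5


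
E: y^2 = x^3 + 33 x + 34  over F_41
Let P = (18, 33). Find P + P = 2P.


Doubling: s = (3 x1^2 + a) / (2 y1)
s = (3*18^2 + 33) / (2*33) mod 41 = 32
x3 = s^2 - 2 x1 mod 41 = 32^2 - 2*18 = 4
y3 = s (x1 - x3) - y1 mod 41 = 32 * (18 - 4) - 33 = 5

2P = (4, 5)


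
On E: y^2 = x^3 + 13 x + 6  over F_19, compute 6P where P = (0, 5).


k = 6 = 110_2 (binary, LSB first: 011)
Double-and-add from P = (0, 5):
  bit 0 = 0: acc unchanged = O
  bit 1 = 1: acc = O + (11, 13) = (11, 13)
  bit 2 = 1: acc = (11, 13) + (14, 5) = (18, 12)

6P = (18, 12)


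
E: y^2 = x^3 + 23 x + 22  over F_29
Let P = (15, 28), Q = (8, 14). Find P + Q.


P != Q, so use the chord formula.
s = (y2 - y1) / (x2 - x1) = (15) / (22) mod 29 = 2
x3 = s^2 - x1 - x2 mod 29 = 2^2 - 15 - 8 = 10
y3 = s (x1 - x3) - y1 mod 29 = 2 * (15 - 10) - 28 = 11

P + Q = (10, 11)


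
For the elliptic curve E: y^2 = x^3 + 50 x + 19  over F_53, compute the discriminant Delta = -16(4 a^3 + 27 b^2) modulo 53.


4 a^3 + 27 b^2 = 4*50^3 + 27*19^2 = 500000 + 9747 = 509747
Delta = -16 * (509747) = -8155952
Delta mod 53 = 6

Delta = 6 (mod 53)


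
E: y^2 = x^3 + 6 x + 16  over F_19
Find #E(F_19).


For each x in F_19, count y with y^2 = x^3 + 6 x + 16 mod 19:
  x = 0: RHS = 16, y in [4, 15]  -> 2 point(s)
  x = 1: RHS = 4, y in [2, 17]  -> 2 point(s)
  x = 2: RHS = 17, y in [6, 13]  -> 2 point(s)
  x = 3: RHS = 4, y in [2, 17]  -> 2 point(s)
  x = 4: RHS = 9, y in [3, 16]  -> 2 point(s)
  x = 5: RHS = 0, y in [0]  -> 1 point(s)
  x = 8: RHS = 6, y in [5, 14]  -> 2 point(s)
  x = 9: RHS = 1, y in [1, 18]  -> 2 point(s)
  x = 11: RHS = 7, y in [8, 11]  -> 2 point(s)
  x = 12: RHS = 11, y in [7, 12]  -> 2 point(s)
  x = 13: RHS = 11, y in [7, 12]  -> 2 point(s)
  x = 15: RHS = 4, y in [2, 17]  -> 2 point(s)
  x = 16: RHS = 9, y in [3, 16]  -> 2 point(s)
  x = 18: RHS = 9, y in [3, 16]  -> 2 point(s)
Affine points: 27. Add the point at infinity: total = 28.

#E(F_19) = 28


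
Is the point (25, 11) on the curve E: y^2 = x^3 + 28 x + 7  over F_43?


Check whether y^2 = x^3 + 28 x + 7 (mod 43) for (x, y) = (25, 11).
LHS: y^2 = 11^2 mod 43 = 35
RHS: x^3 + 28 x + 7 = 25^3 + 28*25 + 7 mod 43 = 35
LHS = RHS

Yes, on the curve


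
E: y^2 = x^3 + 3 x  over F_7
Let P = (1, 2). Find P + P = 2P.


Doubling: s = (3 x1^2 + a) / (2 y1)
s = (3*1^2 + 3) / (2*2) mod 7 = 5
x3 = s^2 - 2 x1 mod 7 = 5^2 - 2*1 = 2
y3 = s (x1 - x3) - y1 mod 7 = 5 * (1 - 2) - 2 = 0

2P = (2, 0)


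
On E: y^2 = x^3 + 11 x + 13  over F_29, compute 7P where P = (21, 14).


k = 7 = 111_2 (binary, LSB first: 111)
Double-and-add from P = (21, 14):
  bit 0 = 1: acc = O + (21, 14) = (21, 14)
  bit 1 = 1: acc = (21, 14) + (16, 15) = (28, 28)
  bit 2 = 1: acc = (28, 28) + (13, 2) = (24, 6)

7P = (24, 6)


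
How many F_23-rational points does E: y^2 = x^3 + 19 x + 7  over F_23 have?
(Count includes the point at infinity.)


For each x in F_23, count y with y^2 = x^3 + 19 x + 7 mod 23:
  x = 1: RHS = 4, y in [2, 21]  -> 2 point(s)
  x = 4: RHS = 9, y in [3, 20]  -> 2 point(s)
  x = 7: RHS = 0, y in [0]  -> 1 point(s)
  x = 8: RHS = 4, y in [2, 21]  -> 2 point(s)
  x = 10: RHS = 1, y in [1, 22]  -> 2 point(s)
  x = 11: RHS = 6, y in [11, 12]  -> 2 point(s)
  x = 12: RHS = 8, y in [10, 13]  -> 2 point(s)
  x = 13: RHS = 13, y in [6, 17]  -> 2 point(s)
  x = 14: RHS = 4, y in [2, 21]  -> 2 point(s)
Affine points: 17. Add the point at infinity: total = 18.

#E(F_23) = 18


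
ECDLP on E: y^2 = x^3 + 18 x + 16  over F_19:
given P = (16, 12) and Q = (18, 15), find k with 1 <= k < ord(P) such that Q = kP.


Enumerate multiples of P until we hit Q = (18, 15):
  1P = (16, 12)
  2P = (11, 14)
  3P = (18, 4)
  4P = (1, 4)
  5P = (6, 6)
  6P = (8, 8)
  7P = (0, 15)
  8P = (4, 0)
  9P = (0, 4)
  10P = (8, 11)
  11P = (6, 13)
  12P = (1, 15)
  13P = (18, 15)
Match found at i = 13.

k = 13


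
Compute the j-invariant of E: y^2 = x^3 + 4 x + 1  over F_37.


Delta = -16(4 a^3 + 27 b^2) mod 37 = 23
-1728 * (4 a)^3 = -1728 * (4*4)^3 mod 37 = 27
j = 27 * 23^(-1) mod 37 = 6

j = 6 (mod 37)
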